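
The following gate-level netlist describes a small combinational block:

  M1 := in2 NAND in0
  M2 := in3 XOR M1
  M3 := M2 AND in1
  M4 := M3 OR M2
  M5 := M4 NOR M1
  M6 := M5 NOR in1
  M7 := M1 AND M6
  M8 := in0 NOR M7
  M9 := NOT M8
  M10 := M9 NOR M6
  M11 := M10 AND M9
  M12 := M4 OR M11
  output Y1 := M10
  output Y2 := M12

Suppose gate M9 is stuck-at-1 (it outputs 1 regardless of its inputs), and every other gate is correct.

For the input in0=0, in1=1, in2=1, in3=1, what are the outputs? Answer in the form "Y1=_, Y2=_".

Propagate with M9 forced: M1=1, M2=0, M3=0, M4=0, M5=0, M6=0, M7=0, M8=1, M9=1 [stuck-at-1], M10=0, M11=0, M12=0.
So the outputs are Y1=0, Y2=0. (Without the fault they would be Y1=1, Y2=0.)

Y1=0, Y2=0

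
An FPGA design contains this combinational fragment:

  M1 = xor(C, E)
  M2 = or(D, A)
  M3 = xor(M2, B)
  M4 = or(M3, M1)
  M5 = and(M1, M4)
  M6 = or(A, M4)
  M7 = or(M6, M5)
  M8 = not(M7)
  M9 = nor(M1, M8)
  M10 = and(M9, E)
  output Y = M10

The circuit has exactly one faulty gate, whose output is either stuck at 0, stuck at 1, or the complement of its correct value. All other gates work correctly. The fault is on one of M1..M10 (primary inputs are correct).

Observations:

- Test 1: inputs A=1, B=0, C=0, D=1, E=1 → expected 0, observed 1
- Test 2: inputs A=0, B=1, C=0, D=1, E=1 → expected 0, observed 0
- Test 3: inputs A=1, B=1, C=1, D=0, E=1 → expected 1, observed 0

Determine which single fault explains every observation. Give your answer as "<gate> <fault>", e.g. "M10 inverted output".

M1 inverted output

Fault-free values for test 1 (A=1, B=0, C=0, D=1, E=1): M1=1, M2=1, M3=1, M4=1, M5=1, M6=1, M7=1, M8=0, M9=0, M10=0, giving Y=0. Observed 1.
Test 1: faults giving observed 1 are {M1 stuck-at-0, M1 inverted output, M9 stuck-at-1, M9 inverted output, M10 stuck-at-1, M10 inverted output}.
Test 2 (A=0, B=1, C=0, D=1, E=1): fault-free M1=1, M2=1, M3=0, M4=1, M5=1, M6=1, M7=1, M8=0, M9=0, M10=0 → 0; observed 0. Eliminates M9 stuck-at-1, M9 inverted output, M10 stuck-at-1, M10 inverted output.
Test 3 (A=1, B=1, C=1, D=0, E=1): fault-free M1=0, M2=1, M3=0, M4=0, M5=0, M6=1, M7=1, M8=0, M9=1, M10=1 → 1; observed 0. Eliminates M1 stuck-at-0.
Only M1 inverted output is consistent with every test.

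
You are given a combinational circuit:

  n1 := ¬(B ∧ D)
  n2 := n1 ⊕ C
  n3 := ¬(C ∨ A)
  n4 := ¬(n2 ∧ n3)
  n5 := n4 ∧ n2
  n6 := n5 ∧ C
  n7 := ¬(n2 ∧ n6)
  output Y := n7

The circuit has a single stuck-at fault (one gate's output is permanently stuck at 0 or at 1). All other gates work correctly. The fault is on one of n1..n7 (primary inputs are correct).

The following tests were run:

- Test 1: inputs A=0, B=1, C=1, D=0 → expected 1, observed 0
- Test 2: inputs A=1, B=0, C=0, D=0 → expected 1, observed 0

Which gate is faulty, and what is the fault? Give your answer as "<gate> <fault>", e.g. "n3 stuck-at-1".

Fault-free values for test 1 (A=0, B=1, C=1, D=0): n1=1, n2=0, n3=0, n4=1, n5=0, n6=0, n7=1, giving Y=1. Observed 0.
Test 1: faults giving observed 0 are {n1 stuck-at-0, n2 stuck-at-1, n7 stuck-at-0}.
Test 2 (A=1, B=0, C=0, D=0): fault-free n1=1, n2=1, n3=0, n4=1, n5=1, n6=0, n7=1 → 1; observed 0. Eliminates n1 stuck-at-0, n2 stuck-at-1.
Only n7 stuck-at-0 is consistent with every test.

n7 stuck-at-0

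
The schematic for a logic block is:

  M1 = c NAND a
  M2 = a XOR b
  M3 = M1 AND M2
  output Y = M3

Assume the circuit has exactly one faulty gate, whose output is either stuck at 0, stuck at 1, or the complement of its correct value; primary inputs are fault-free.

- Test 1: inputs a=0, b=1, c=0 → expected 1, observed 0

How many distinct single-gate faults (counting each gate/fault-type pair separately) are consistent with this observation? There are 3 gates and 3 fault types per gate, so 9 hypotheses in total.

Fault-free: M1=1, M2=1, M3=1 → 1. Observed 0.
  M1 stuck-at-0: output 0 ✓
  M1 stuck-at-1: output 1 ✗
  M1 inverted output: output 0 ✓
  M2 stuck-at-0: output 0 ✓
  M2 stuck-at-1: output 1 ✗
  M2 inverted output: output 0 ✓
  M3 stuck-at-0: output 0 ✓
  M3 stuck-at-1: output 1 ✗
  M3 inverted output: output 0 ✓
Consistent faults: {M1 stuck-at-0, M1 inverted output, M2 stuck-at-0, M2 inverted output, M3 stuck-at-0, M3 inverted output} — 6 in all.

6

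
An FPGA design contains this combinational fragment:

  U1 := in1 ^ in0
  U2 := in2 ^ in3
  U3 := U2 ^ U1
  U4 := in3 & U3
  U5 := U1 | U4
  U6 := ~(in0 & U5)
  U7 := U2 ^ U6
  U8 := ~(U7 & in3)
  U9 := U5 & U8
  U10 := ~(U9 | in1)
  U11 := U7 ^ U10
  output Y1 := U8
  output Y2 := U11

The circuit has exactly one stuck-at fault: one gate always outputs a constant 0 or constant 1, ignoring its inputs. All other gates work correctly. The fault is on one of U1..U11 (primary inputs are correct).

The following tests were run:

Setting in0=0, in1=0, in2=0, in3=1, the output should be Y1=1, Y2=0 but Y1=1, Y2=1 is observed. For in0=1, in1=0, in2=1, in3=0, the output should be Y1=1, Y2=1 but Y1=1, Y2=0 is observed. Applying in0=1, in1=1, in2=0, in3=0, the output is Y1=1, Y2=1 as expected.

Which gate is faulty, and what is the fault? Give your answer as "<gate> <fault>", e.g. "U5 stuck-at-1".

U9 stuck-at-0

Fault-free values for test 1 (in0=0, in1=0, in2=0, in3=1): U1=0, U2=1, U3=1, U4=1, U5=1, U6=1, U7=0, U8=1, U9=1, U10=0, U11=0, giving Y1=1, Y2=0. Observed Y1=1, Y2=1.
Test 1: faults giving observed Y1=1, Y2=1 are {U3 stuck-at-0, U4 stuck-at-0, U5 stuck-at-0, U9 stuck-at-0, U10 stuck-at-1, U11 stuck-at-1}.
Test 2 (in0=1, in1=0, in2=1, in3=0): fault-free U1=1, U2=1, U3=0, U4=0, U5=1, U6=0, U7=1, U8=1, U9=1, U10=0, U11=1 → Y1=1, Y2=1; observed Y1=1, Y2=0. Eliminates U3 stuck-at-0, U4 stuck-at-0, U5 stuck-at-0, U11 stuck-at-1.
Test 3 (in0=1, in1=1, in2=0, in3=0): fault-free U1=0, U2=0, U3=0, U4=0, U5=0, U6=1, U7=1, U8=1, U9=0, U10=0, U11=1 → Y1=1, Y2=1; observed Y1=1, Y2=1. Eliminates U10 stuck-at-1.
Only U9 stuck-at-0 is consistent with every test.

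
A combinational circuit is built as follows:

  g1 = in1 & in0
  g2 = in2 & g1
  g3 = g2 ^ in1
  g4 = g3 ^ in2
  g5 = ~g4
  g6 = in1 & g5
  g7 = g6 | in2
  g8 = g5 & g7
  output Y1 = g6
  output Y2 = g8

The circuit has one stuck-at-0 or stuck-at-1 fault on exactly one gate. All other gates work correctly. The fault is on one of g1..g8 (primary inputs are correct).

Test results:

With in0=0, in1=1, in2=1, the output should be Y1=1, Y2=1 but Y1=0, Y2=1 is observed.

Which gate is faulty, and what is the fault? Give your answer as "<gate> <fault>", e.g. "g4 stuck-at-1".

Fault-free values for test 1 (in0=0, in1=1, in2=1): g1=0, g2=0, g3=1, g4=0, g5=1, g6=1, g7=1, g8=1, giving Y1=1, Y2=1. Observed Y1=0, Y2=1.
Test 1: faults giving observed Y1=0, Y2=1 are {g6 stuck-at-0}.
Only g6 stuck-at-0 is consistent with every test.

g6 stuck-at-0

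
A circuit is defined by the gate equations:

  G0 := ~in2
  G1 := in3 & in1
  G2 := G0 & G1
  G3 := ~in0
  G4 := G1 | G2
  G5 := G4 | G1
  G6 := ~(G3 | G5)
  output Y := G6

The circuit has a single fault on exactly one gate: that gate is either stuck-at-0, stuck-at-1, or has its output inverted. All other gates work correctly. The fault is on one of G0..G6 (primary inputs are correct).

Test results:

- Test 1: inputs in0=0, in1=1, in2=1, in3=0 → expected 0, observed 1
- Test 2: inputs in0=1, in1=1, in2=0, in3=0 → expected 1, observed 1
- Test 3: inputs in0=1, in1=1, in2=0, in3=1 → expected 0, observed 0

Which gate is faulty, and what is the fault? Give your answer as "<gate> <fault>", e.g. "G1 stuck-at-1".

Fault-free values for test 1 (in0=0, in1=1, in2=1, in3=0): G0=0, G1=0, G2=0, G3=1, G4=0, G5=0, G6=0, giving Y=0. Observed 1.
Test 1: faults giving observed 1 are {G3 stuck-at-0, G3 inverted output, G6 stuck-at-1, G6 inverted output}.
Test 2 (in0=1, in1=1, in2=0, in3=0): fault-free G0=1, G1=0, G2=0, G3=0, G4=0, G5=0, G6=1 → 1; observed 1. Eliminates G3 inverted output, G6 inverted output.
Test 3 (in0=1, in1=1, in2=0, in3=1): fault-free G0=1, G1=1, G2=1, G3=0, G4=1, G5=1, G6=0 → 0; observed 0. Eliminates G6 stuck-at-1.
Only G3 stuck-at-0 is consistent with every test.

G3 stuck-at-0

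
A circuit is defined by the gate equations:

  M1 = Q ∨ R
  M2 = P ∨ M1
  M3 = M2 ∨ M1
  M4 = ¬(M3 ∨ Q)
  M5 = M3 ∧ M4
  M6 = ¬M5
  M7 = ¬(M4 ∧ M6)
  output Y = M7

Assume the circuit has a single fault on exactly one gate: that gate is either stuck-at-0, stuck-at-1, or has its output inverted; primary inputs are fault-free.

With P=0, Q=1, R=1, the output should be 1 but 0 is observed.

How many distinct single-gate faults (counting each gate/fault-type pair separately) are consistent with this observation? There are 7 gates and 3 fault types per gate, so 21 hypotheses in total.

Fault-free: M1=1, M2=1, M3=1, M4=0, M5=0, M6=1, M7=1 → 1. Observed 0.
  M1: none of the 3 fault types match ✗
  M2: none of the 3 fault types match ✗
  M3: none of the 3 fault types match ✗
  M4: none of the 3 fault types match ✗
  M5: none of the 3 fault types match ✗
  M6: none of the 3 fault types match ✗
  M7: stuck-at-0, inverted output ✓; others ✗
Consistent faults: {M7 stuck-at-0, M7 inverted output} — 2 in all.

2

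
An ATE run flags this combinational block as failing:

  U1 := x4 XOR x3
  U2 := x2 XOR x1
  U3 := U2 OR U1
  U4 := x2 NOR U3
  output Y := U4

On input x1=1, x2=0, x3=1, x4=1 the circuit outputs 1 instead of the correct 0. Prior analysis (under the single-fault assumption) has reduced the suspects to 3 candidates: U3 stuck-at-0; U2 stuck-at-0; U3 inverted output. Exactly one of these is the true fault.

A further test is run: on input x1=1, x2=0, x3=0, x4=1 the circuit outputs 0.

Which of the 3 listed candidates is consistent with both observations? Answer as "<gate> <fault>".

U2 stuck-at-0

Evaluate each candidate on input x1=1, x2=0, x3=0, x4=1:
  U3 stuck-at-0: U1=1, U2=1, U3=0 [stuck-at-0], U4=1 → 1 — eliminated
  U2 stuck-at-0: U1=1, U2=0 [stuck-at-0], U3=1, U4=0 → 0 — matches
  U3 inverted output: U1=1, U2=1, U3=0 [inverted output], U4=1 → 1 — eliminated
Only U2 stuck-at-0 reproduces the observed 0.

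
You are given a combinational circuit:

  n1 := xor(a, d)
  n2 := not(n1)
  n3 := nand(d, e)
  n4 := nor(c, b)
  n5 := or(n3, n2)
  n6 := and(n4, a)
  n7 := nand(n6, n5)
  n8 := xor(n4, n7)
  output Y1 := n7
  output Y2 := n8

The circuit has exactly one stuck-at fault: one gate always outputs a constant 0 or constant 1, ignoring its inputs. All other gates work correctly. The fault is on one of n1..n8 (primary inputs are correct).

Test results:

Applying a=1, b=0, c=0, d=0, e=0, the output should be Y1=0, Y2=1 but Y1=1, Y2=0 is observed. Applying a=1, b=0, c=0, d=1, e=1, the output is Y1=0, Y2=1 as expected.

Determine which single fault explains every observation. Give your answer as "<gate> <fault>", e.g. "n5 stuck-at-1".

n3 stuck-at-0

Fault-free values for test 1 (a=1, b=0, c=0, d=0, e=0): n1=1, n2=0, n3=1, n4=1, n5=1, n6=1, n7=0, n8=1, giving Y1=0, Y2=1. Observed Y1=1, Y2=0.
Test 1: faults giving observed Y1=1, Y2=0 are {n3 stuck-at-0, n5 stuck-at-0, n6 stuck-at-0, n7 stuck-at-1}.
Test 2 (a=1, b=0, c=0, d=1, e=1): fault-free n1=0, n2=1, n3=0, n4=1, n5=1, n6=1, n7=0, n8=1 → Y1=0, Y2=1; observed Y1=0, Y2=1. Eliminates n5 stuck-at-0, n6 stuck-at-0, n7 stuck-at-1.
Only n3 stuck-at-0 is consistent with every test.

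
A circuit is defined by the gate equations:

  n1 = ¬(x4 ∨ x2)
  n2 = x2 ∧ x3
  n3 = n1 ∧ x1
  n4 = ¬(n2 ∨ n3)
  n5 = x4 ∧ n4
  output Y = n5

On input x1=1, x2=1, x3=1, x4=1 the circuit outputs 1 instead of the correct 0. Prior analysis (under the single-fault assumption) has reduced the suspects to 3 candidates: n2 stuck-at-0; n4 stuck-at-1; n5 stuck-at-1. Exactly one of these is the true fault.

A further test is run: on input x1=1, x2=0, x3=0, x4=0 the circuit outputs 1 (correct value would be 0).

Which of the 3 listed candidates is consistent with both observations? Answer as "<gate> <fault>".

n5 stuck-at-1

Evaluate each candidate on input x1=1, x2=0, x3=0, x4=0:
  n2 stuck-at-0: n1=1, n2=0 [stuck-at-0], n3=1, n4=0, n5=0 → 0 — eliminated
  n4 stuck-at-1: n1=1, n2=0, n3=1, n4=1 [stuck-at-1], n5=0 → 0 — eliminated
  n5 stuck-at-1: n1=1, n2=0, n3=1, n4=0, n5=1 [stuck-at-1] → 1 — matches
Only n5 stuck-at-1 reproduces the observed 1.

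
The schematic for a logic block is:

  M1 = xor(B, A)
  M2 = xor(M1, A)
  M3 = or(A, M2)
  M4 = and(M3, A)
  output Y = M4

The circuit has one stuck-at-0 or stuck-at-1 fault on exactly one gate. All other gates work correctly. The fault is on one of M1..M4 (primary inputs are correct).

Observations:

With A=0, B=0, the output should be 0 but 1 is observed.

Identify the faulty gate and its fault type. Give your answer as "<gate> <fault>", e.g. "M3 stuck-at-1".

M4 stuck-at-1

Fault-free values for test 1 (A=0, B=0): M1=0, M2=0, M3=0, M4=0, giving Y=0. Observed 1.
Test 1: faults giving observed 1 are {M4 stuck-at-1}.
Only M4 stuck-at-1 is consistent with every test.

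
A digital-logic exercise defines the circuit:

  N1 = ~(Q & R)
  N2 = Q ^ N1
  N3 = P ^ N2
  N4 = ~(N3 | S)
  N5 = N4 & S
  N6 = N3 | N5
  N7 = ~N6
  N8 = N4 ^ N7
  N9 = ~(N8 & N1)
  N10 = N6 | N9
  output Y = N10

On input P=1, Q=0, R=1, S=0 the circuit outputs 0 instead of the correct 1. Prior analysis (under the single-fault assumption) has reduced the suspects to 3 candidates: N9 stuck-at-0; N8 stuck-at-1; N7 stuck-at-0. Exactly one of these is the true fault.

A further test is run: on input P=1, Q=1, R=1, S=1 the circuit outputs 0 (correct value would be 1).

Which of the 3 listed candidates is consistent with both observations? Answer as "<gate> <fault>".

Evaluate each candidate on input P=1, Q=1, R=1, S=1:
  N9 stuck-at-0: N1=0, N2=1, N3=0, N4=0, N5=0, N6=0, N7=1, N8=1, N9=0 [stuck-at-0], N10=0 → 0 — matches
  N8 stuck-at-1: N1=0, N2=1, N3=0, N4=0, N5=0, N6=0, N7=1, N8=1 [stuck-at-1], N9=1, N10=1 → 1 — eliminated
  N7 stuck-at-0: N1=0, N2=1, N3=0, N4=0, N5=0, N6=0, N7=0 [stuck-at-0], N8=0, N9=1, N10=1 → 1 — eliminated
Only N9 stuck-at-0 reproduces the observed 0.

N9 stuck-at-0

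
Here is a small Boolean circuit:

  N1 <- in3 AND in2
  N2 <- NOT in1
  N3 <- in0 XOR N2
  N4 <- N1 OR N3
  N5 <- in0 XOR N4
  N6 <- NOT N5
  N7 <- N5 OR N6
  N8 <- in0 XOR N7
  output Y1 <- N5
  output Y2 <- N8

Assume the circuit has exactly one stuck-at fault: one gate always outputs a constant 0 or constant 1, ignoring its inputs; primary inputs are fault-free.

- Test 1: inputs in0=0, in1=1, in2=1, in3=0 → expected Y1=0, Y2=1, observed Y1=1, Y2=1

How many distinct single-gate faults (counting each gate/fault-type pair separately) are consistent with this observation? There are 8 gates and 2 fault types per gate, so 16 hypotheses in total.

Fault-free: N1=0, N2=0, N3=0, N4=0, N5=0, N6=1, N7=1, N8=1 → Y1=0, Y2=1. Observed Y1=1, Y2=1.
  N1: stuck-at-1 ✓; others ✗
  N2: stuck-at-1 ✓; others ✗
  N3: stuck-at-1 ✓; others ✗
  N4: stuck-at-1 ✓; others ✗
  N5: stuck-at-1 ✓; others ✗
  N6: none of the 2 fault types match ✗
  N7: none of the 2 fault types match ✗
  N8: none of the 2 fault types match ✗
Consistent faults: {N1 stuck-at-1, N2 stuck-at-1, N3 stuck-at-1, N4 stuck-at-1, N5 stuck-at-1} — 5 in all.

5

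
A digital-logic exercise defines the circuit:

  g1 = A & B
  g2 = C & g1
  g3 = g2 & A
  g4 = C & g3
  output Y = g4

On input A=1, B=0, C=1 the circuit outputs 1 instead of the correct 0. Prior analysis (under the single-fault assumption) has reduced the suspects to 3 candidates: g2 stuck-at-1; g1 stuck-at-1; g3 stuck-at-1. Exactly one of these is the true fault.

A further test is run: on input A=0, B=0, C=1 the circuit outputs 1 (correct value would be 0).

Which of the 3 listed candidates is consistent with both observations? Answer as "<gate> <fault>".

g3 stuck-at-1

Evaluate each candidate on input A=0, B=0, C=1:
  g2 stuck-at-1: g1=0, g2=1 [stuck-at-1], g3=0, g4=0 → 0 — eliminated
  g1 stuck-at-1: g1=1 [stuck-at-1], g2=1, g3=0, g4=0 → 0 — eliminated
  g3 stuck-at-1: g1=0, g2=0, g3=1 [stuck-at-1], g4=1 → 1 — matches
Only g3 stuck-at-1 reproduces the observed 1.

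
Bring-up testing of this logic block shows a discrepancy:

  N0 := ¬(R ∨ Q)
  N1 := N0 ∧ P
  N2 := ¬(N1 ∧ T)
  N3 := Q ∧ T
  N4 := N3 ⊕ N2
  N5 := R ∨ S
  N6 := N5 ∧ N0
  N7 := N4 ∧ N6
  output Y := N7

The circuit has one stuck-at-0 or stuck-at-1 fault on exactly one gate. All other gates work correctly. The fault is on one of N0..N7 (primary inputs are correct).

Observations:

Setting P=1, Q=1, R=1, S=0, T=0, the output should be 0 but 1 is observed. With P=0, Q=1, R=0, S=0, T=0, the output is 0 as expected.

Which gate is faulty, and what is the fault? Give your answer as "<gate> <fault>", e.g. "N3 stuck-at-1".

N0 stuck-at-1

Fault-free values for test 1 (P=1, Q=1, R=1, S=0, T=0): N0=0, N1=0, N2=1, N3=0, N4=1, N5=1, N6=0, N7=0, giving Y=0. Observed 1.
Test 1: faults giving observed 1 are {N0 stuck-at-1, N6 stuck-at-1, N7 stuck-at-1}.
Test 2 (P=0, Q=1, R=0, S=0, T=0): fault-free N0=0, N1=0, N2=1, N3=0, N4=1, N5=0, N6=0, N7=0 → 0; observed 0. Eliminates N6 stuck-at-1, N7 stuck-at-1.
Only N0 stuck-at-1 is consistent with every test.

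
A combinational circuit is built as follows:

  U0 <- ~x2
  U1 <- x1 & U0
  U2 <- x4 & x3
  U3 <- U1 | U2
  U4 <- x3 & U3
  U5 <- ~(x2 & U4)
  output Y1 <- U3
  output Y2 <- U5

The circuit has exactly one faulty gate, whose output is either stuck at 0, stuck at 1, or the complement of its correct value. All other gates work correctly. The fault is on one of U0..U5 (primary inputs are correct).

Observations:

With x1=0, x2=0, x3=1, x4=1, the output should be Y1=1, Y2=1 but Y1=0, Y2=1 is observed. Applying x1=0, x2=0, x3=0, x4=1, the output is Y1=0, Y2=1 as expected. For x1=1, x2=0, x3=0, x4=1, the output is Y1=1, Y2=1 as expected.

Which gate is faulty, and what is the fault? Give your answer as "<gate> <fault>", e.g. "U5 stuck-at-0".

U2 stuck-at-0

Fault-free values for test 1 (x1=0, x2=0, x3=1, x4=1): U0=1, U1=0, U2=1, U3=1, U4=1, U5=1, giving Y1=1, Y2=1. Observed Y1=0, Y2=1.
Test 1: faults giving observed Y1=0, Y2=1 are {U2 stuck-at-0, U2 inverted output, U3 stuck-at-0, U3 inverted output}.
Test 2 (x1=0, x2=0, x3=0, x4=1): fault-free U0=1, U1=0, U2=0, U3=0, U4=0, U5=1 → Y1=0, Y2=1; observed Y1=0, Y2=1. Eliminates U2 inverted output, U3 inverted output.
Test 3 (x1=1, x2=0, x3=0, x4=1): fault-free U0=1, U1=1, U2=0, U3=1, U4=0, U5=1 → Y1=1, Y2=1; observed Y1=1, Y2=1. Eliminates U3 stuck-at-0.
Only U2 stuck-at-0 is consistent with every test.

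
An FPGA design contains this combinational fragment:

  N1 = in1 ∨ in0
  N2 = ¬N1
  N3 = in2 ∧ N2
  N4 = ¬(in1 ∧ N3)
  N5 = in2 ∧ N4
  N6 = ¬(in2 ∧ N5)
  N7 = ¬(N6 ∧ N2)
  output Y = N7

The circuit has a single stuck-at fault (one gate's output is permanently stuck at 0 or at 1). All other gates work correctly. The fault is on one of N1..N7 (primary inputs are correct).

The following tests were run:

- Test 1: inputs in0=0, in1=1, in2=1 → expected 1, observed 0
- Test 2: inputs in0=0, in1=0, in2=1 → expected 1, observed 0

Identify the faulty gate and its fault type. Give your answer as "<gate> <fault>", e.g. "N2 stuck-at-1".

N7 stuck-at-0

Fault-free values for test 1 (in0=0, in1=1, in2=1): N1=1, N2=0, N3=0, N4=1, N5=1, N6=0, N7=1, giving Y=1. Observed 0.
Test 1: faults giving observed 0 are {N1 stuck-at-0, N2 stuck-at-1, N7 stuck-at-0}.
Test 2 (in0=0, in1=0, in2=1): fault-free N1=0, N2=1, N3=1, N4=1, N5=1, N6=0, N7=1 → 1; observed 0. Eliminates N1 stuck-at-0, N2 stuck-at-1.
Only N7 stuck-at-0 is consistent with every test.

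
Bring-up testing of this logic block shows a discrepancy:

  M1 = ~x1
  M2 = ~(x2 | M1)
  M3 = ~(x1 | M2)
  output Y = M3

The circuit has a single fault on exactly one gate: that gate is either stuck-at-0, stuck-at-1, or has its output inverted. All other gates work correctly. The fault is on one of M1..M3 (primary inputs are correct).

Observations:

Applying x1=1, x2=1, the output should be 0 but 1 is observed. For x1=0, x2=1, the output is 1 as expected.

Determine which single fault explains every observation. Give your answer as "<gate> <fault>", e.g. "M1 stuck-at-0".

Fault-free values for test 1 (x1=1, x2=1): M1=0, M2=0, M3=0, giving Y=0. Observed 1.
Test 1: faults giving observed 1 are {M3 stuck-at-1, M3 inverted output}.
Test 2 (x1=0, x2=1): fault-free M1=1, M2=0, M3=1 → 1; observed 1. Eliminates M3 inverted output.
Only M3 stuck-at-1 is consistent with every test.

M3 stuck-at-1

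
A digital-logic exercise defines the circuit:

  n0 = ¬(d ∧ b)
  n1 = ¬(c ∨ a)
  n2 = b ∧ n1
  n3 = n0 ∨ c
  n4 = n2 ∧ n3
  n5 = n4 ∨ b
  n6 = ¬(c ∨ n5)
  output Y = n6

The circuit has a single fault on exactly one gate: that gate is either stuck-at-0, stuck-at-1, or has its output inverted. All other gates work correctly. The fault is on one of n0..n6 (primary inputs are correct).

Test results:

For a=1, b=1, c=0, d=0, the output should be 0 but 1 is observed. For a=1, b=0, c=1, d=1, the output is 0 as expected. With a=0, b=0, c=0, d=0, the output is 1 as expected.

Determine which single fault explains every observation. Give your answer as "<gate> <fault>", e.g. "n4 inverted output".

n5 stuck-at-0

Fault-free values for test 1 (a=1, b=1, c=0, d=0): n0=1, n1=0, n2=0, n3=1, n4=0, n5=1, n6=0, giving Y=0. Observed 1.
Test 1: faults giving observed 1 are {n5 stuck-at-0, n5 inverted output, n6 stuck-at-1, n6 inverted output}.
Test 2 (a=1, b=0, c=1, d=1): fault-free n0=1, n1=0, n2=0, n3=1, n4=0, n5=0, n6=0 → 0; observed 0. Eliminates n6 stuck-at-1, n6 inverted output.
Test 3 (a=0, b=0, c=0, d=0): fault-free n0=1, n1=1, n2=0, n3=1, n4=0, n5=0, n6=1 → 1; observed 1. Eliminates n5 inverted output.
Only n5 stuck-at-0 is consistent with every test.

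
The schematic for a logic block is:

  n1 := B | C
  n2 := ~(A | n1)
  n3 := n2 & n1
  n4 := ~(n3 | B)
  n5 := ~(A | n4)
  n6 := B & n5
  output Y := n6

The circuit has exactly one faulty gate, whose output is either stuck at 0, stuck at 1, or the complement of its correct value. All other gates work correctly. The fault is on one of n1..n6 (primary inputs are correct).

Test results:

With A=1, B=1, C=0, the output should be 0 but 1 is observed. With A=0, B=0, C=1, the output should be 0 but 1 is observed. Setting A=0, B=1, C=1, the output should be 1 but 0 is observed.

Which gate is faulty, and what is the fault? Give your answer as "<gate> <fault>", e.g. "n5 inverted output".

n6 inverted output

Fault-free values for test 1 (A=1, B=1, C=0): n1=1, n2=0, n3=0, n4=0, n5=0, n6=0, giving Y=0. Observed 1.
Test 1: faults giving observed 1 are {n5 stuck-at-1, n5 inverted output, n6 stuck-at-1, n6 inverted output}.
Test 2 (A=0, B=0, C=1): fault-free n1=1, n2=0, n3=0, n4=1, n5=0, n6=0 → 0; observed 1. Eliminates n5 stuck-at-1, n5 inverted output.
Test 3 (A=0, B=1, C=1): fault-free n1=1, n2=0, n3=0, n4=0, n5=1, n6=1 → 1; observed 0. Eliminates n6 stuck-at-1.
Only n6 inverted output is consistent with every test.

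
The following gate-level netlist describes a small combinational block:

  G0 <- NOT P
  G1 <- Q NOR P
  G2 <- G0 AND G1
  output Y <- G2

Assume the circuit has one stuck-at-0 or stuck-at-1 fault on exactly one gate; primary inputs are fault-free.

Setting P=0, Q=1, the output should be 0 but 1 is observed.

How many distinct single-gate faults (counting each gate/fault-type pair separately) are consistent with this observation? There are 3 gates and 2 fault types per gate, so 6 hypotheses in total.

2

Fault-free: G0=1, G1=0, G2=0 → 0. Observed 1.
  G0 stuck-at-0: output 0 ✗
  G0 stuck-at-1: output 0 ✗
  G1 stuck-at-0: output 0 ✗
  G1 stuck-at-1: output 1 ✓
  G2 stuck-at-0: output 0 ✗
  G2 stuck-at-1: output 1 ✓
Consistent faults: {G1 stuck-at-1, G2 stuck-at-1} — 2 in all.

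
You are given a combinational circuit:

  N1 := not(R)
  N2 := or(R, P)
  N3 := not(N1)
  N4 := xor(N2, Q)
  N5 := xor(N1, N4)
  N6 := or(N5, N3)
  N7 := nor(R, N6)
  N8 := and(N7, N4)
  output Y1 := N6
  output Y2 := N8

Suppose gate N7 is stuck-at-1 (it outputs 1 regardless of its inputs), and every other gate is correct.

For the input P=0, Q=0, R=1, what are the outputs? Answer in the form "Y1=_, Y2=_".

Y1=1, Y2=1

Propagate with N7 forced: N1=0, N2=1, N3=1, N4=1, N5=1, N6=1, N7=1 [stuck-at-1], N8=1.
So the outputs are Y1=1, Y2=1. (Without the fault they would be Y1=1, Y2=0.)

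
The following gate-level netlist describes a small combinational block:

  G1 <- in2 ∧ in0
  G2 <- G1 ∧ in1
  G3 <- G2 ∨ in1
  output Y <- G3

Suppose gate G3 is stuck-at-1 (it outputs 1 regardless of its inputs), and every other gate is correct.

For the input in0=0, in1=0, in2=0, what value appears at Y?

Propagate with G3 forced: G1=0, G2=0, G3=1 [stuck-at-1].
So Y = 1. (Without the fault it would be 0.)

1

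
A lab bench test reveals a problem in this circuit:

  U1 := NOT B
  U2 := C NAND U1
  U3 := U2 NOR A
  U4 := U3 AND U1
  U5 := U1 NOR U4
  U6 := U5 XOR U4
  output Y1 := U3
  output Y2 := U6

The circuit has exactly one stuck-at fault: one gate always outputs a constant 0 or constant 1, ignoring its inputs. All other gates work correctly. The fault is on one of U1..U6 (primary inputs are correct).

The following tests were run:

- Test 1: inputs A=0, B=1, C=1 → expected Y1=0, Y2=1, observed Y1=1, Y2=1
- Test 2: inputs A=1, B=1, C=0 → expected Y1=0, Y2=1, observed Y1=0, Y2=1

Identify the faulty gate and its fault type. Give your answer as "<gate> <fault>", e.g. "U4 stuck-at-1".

Fault-free values for test 1 (A=0, B=1, C=1): U1=0, U2=1, U3=0, U4=0, U5=1, U6=1, giving Y1=0, Y2=1. Observed Y1=1, Y2=1.
Test 1: faults giving observed Y1=1, Y2=1 are {U1 stuck-at-1, U2 stuck-at-0, U3 stuck-at-1}.
Test 2 (A=1, B=1, C=0): fault-free U1=0, U2=1, U3=0, U4=0, U5=1, U6=1 → Y1=0, Y2=1; observed Y1=0, Y2=1. Eliminates U1 stuck-at-1, U3 stuck-at-1.
Only U2 stuck-at-0 is consistent with every test.

U2 stuck-at-0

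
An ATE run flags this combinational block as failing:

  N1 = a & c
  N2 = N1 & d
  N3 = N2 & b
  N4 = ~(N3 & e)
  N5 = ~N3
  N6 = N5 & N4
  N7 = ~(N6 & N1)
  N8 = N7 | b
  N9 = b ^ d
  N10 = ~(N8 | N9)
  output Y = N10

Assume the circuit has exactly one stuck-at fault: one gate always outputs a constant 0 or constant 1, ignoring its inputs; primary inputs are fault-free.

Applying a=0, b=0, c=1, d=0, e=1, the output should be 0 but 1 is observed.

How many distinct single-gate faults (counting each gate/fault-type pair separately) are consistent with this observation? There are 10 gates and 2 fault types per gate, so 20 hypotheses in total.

4

Fault-free: N1=0, N2=0, N3=0, N4=1, N5=1, N6=1, N7=1, N8=1, N9=0, N10=0 → 0. Observed 1.
  N1: stuck-at-1 ✓; others ✗
  N2: none of the 2 fault types match ✗
  N3: none of the 2 fault types match ✗
  N4: none of the 2 fault types match ✗
  N5: none of the 2 fault types match ✗
  N6: none of the 2 fault types match ✗
  N7: stuck-at-0 ✓; others ✗
  N8: stuck-at-0 ✓; others ✗
  N9: none of the 2 fault types match ✗
  N10: stuck-at-1 ✓; others ✗
Consistent faults: {N1 stuck-at-1, N7 stuck-at-0, N8 stuck-at-0, N10 stuck-at-1} — 4 in all.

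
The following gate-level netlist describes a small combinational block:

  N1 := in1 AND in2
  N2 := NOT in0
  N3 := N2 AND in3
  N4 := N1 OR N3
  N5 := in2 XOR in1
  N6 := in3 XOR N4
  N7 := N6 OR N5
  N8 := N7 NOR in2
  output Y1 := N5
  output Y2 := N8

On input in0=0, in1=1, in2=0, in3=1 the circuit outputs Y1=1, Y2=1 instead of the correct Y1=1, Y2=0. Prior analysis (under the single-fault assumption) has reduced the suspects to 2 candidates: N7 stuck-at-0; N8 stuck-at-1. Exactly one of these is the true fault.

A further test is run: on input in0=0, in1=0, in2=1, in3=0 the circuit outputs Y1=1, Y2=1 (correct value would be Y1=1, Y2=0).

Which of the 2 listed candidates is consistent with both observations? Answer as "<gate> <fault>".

Evaluate each candidate on input in0=0, in1=0, in2=1, in3=0:
  N7 stuck-at-0: N1=0, N2=1, N3=0, N4=0, N5=1, N6=0, N7=0 [stuck-at-0], N8=0 → Y1=1, Y2=0 — eliminated
  N8 stuck-at-1: N1=0, N2=1, N3=0, N4=0, N5=1, N6=0, N7=1, N8=1 [stuck-at-1] → Y1=1, Y2=1 — matches
Only N8 stuck-at-1 reproduces the observed Y1=1, Y2=1.

N8 stuck-at-1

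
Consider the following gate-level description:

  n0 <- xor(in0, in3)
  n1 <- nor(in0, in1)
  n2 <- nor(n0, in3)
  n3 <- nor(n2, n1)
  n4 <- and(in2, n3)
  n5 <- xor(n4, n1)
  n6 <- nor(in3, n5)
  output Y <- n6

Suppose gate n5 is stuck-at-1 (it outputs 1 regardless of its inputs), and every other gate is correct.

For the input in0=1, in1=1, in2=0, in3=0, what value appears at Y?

Propagate with n5 forced: n0=1, n1=0, n2=0, n3=1, n4=0, n5=1 [stuck-at-1], n6=0.
So Y = 0. (Without the fault it would be 1.)

0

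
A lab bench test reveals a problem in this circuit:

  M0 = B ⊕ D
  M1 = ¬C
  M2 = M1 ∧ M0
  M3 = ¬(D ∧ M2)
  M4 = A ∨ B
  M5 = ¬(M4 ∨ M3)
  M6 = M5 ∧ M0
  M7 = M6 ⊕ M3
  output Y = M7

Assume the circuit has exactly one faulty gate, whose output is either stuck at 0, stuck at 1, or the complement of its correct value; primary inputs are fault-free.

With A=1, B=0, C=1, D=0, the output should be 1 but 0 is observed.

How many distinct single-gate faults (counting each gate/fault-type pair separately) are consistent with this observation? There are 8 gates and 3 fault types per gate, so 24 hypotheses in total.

Fault-free: M0=0, M1=0, M2=0, M3=1, M4=1, M5=0, M6=0, M7=1 → 1. Observed 0.
  M0: none of the 3 fault types match ✗
  M1: none of the 3 fault types match ✗
  M2: none of the 3 fault types match ✗
  M3: stuck-at-0, inverted output ✓; others ✗
  M4: none of the 3 fault types match ✗
  M5: none of the 3 fault types match ✗
  M6: stuck-at-1, inverted output ✓; others ✗
  M7: stuck-at-0, inverted output ✓; others ✗
Consistent faults: {M3 stuck-at-0, M3 inverted output, M6 stuck-at-1, M6 inverted output, M7 stuck-at-0, M7 inverted output} — 6 in all.

6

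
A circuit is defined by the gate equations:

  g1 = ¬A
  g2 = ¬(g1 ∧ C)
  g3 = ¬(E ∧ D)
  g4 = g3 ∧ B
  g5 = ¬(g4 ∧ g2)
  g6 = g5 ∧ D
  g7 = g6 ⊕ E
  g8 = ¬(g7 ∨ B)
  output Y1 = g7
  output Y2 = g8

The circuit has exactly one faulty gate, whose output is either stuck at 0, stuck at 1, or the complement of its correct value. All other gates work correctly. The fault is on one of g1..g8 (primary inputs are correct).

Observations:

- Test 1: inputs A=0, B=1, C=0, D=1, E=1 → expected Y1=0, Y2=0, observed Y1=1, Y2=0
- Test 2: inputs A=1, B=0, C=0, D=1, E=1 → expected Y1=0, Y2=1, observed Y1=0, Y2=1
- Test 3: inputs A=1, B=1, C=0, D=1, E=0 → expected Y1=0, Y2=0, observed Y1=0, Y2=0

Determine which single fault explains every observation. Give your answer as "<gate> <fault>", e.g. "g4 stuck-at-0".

g3 stuck-at-1

Fault-free values for test 1 (A=0, B=1, C=0, D=1, E=1): g1=1, g2=1, g3=0, g4=0, g5=1, g6=1, g7=0, g8=0, giving Y1=0, Y2=0. Observed Y1=1, Y2=0.
Test 1: faults giving observed Y1=1, Y2=0 are {g3 stuck-at-1, g3 inverted output, g4 stuck-at-1, g4 inverted output, g5 stuck-at-0, g5 inverted output, g6 stuck-at-0, g6 inverted output, g7 stuck-at-1, g7 inverted output}.
Test 2 (A=1, B=0, C=0, D=1, E=1): fault-free g1=0, g2=1, g3=0, g4=0, g5=1, g6=1, g7=0, g8=1 → Y1=0, Y2=1; observed Y1=0, Y2=1. Eliminates g4 stuck-at-1, g4 inverted output, g5 stuck-at-0, g5 inverted output, g6 stuck-at-0, g6 inverted output, g7 stuck-at-1, g7 inverted output.
Test 3 (A=1, B=1, C=0, D=1, E=0): fault-free g1=0, g2=1, g3=1, g4=1, g5=0, g6=0, g7=0, g8=0 → Y1=0, Y2=0; observed Y1=0, Y2=0. Eliminates g3 inverted output.
Only g3 stuck-at-1 is consistent with every test.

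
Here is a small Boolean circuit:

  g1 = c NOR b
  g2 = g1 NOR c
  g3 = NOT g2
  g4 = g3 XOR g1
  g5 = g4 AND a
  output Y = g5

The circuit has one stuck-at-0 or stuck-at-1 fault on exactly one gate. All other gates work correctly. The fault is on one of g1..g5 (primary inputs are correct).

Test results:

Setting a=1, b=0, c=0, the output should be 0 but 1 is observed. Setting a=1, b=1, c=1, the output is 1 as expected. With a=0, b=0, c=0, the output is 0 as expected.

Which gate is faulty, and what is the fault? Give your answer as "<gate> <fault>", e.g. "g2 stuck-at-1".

Fault-free values for test 1 (a=1, b=0, c=0): g1=1, g2=0, g3=1, g4=0, g5=0, giving Y=0. Observed 1.
Test 1: faults giving observed 1 are {g2 stuck-at-1, g3 stuck-at-0, g4 stuck-at-1, g5 stuck-at-1}.
Test 2 (a=1, b=1, c=1): fault-free g1=0, g2=0, g3=1, g4=1, g5=1 → 1; observed 1. Eliminates g2 stuck-at-1, g3 stuck-at-0.
Test 3 (a=0, b=0, c=0): fault-free g1=1, g2=0, g3=1, g4=0, g5=0 → 0; observed 0. Eliminates g5 stuck-at-1.
Only g4 stuck-at-1 is consistent with every test.

g4 stuck-at-1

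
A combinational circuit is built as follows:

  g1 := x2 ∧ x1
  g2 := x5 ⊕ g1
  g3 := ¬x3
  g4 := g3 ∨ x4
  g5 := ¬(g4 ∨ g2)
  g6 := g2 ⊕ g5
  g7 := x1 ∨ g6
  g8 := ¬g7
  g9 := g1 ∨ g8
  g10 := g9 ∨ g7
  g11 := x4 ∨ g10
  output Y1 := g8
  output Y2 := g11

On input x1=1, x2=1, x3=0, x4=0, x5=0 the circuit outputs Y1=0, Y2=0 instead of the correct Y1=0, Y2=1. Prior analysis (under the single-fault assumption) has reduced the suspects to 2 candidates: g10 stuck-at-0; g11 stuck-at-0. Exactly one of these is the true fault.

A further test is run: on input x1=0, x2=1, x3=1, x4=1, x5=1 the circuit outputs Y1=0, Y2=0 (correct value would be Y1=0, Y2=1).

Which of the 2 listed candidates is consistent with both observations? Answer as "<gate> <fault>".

Evaluate each candidate on input x1=0, x2=1, x3=1, x4=1, x5=1:
  g10 stuck-at-0: g1=0, g2=1, g3=0, g4=1, g5=0, g6=1, g7=1, g8=0, g9=0, g10=0 [stuck-at-0], g11=1 → Y1=0, Y2=1 — eliminated
  g11 stuck-at-0: g1=0, g2=1, g3=0, g4=1, g5=0, g6=1, g7=1, g8=0, g9=0, g10=1, g11=0 [stuck-at-0] → Y1=0, Y2=0 — matches
Only g11 stuck-at-0 reproduces the observed Y1=0, Y2=0.

g11 stuck-at-0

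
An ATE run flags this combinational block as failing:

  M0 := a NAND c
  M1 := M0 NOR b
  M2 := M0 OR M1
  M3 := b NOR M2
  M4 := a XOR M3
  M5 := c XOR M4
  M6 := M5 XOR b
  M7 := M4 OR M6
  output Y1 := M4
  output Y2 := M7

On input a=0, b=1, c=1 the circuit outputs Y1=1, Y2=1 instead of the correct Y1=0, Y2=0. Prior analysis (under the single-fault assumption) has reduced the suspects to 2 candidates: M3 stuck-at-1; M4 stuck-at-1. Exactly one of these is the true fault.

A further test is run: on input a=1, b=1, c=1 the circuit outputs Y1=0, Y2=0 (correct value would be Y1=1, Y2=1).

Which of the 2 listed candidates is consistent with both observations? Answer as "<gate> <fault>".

M3 stuck-at-1

Evaluate each candidate on input a=1, b=1, c=1:
  M3 stuck-at-1: M0=0, M1=0, M2=0, M3=1 [stuck-at-1], M4=0, M5=1, M6=0, M7=0 → Y1=0, Y2=0 — matches
  M4 stuck-at-1: M0=0, M1=0, M2=0, M3=0, M4=1 [stuck-at-1], M5=0, M6=1, M7=1 → Y1=1, Y2=1 — eliminated
Only M3 stuck-at-1 reproduces the observed Y1=0, Y2=0.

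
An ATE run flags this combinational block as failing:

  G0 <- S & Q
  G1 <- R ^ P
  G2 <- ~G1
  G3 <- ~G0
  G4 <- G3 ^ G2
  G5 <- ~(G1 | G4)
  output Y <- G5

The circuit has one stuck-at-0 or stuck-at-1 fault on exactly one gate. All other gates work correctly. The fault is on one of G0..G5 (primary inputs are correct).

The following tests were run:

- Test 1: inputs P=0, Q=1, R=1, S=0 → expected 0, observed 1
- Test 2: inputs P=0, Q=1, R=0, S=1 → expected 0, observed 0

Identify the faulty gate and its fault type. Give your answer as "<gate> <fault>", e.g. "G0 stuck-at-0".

Fault-free values for test 1 (P=0, Q=1, R=1, S=0): G0=0, G1=1, G2=0, G3=1, G4=1, G5=0, giving Y=0. Observed 1.
Test 1: faults giving observed 1 are {G1 stuck-at-0, G5 stuck-at-1}.
Test 2 (P=0, Q=1, R=0, S=1): fault-free G0=1, G1=0, G2=1, G3=0, G4=1, G5=0 → 0; observed 0. Eliminates G5 stuck-at-1.
Only G1 stuck-at-0 is consistent with every test.

G1 stuck-at-0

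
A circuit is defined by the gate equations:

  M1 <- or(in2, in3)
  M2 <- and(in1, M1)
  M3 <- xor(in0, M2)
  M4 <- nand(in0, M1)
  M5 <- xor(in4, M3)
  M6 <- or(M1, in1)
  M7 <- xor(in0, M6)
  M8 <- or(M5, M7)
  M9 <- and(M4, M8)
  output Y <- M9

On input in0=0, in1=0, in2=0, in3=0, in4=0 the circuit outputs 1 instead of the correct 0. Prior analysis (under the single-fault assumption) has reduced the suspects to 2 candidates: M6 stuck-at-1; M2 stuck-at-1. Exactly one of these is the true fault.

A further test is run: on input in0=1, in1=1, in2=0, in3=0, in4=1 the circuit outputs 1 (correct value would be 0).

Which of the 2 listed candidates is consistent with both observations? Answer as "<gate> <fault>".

M2 stuck-at-1

Evaluate each candidate on input in0=1, in1=1, in2=0, in3=0, in4=1:
  M6 stuck-at-1: M1=0, M2=0, M3=1, M4=1, M5=0, M6=1 [stuck-at-1], M7=0, M8=0, M9=0 → 0 — eliminated
  M2 stuck-at-1: M1=0, M2=1 [stuck-at-1], M3=0, M4=1, M5=1, M6=1, M7=0, M8=1, M9=1 → 1 — matches
Only M2 stuck-at-1 reproduces the observed 1.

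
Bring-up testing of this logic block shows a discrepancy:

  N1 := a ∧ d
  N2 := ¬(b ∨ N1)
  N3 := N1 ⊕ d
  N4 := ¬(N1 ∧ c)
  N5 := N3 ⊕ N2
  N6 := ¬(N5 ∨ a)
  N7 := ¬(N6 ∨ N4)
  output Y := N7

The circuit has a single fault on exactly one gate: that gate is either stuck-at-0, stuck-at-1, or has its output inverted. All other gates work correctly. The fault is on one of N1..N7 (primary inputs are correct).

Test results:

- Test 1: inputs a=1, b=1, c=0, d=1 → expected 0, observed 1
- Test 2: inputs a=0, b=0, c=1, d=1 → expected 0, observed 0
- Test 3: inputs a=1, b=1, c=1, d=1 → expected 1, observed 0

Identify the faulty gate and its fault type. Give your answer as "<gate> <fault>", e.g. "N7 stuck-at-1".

N4 inverted output

Fault-free values for test 1 (a=1, b=1, c=0, d=1): N1=1, N2=0, N3=0, N4=1, N5=0, N6=0, N7=0, giving Y=0. Observed 1.
Test 1: faults giving observed 1 are {N4 stuck-at-0, N4 inverted output, N7 stuck-at-1, N7 inverted output}.
Test 2 (a=0, b=0, c=1, d=1): fault-free N1=0, N2=1, N3=1, N4=1, N5=0, N6=1, N7=0 → 0; observed 0. Eliminates N7 stuck-at-1, N7 inverted output.
Test 3 (a=1, b=1, c=1, d=1): fault-free N1=1, N2=0, N3=0, N4=0, N5=0, N6=0, N7=1 → 1; observed 0. Eliminates N4 stuck-at-0.
Only N4 inverted output is consistent with every test.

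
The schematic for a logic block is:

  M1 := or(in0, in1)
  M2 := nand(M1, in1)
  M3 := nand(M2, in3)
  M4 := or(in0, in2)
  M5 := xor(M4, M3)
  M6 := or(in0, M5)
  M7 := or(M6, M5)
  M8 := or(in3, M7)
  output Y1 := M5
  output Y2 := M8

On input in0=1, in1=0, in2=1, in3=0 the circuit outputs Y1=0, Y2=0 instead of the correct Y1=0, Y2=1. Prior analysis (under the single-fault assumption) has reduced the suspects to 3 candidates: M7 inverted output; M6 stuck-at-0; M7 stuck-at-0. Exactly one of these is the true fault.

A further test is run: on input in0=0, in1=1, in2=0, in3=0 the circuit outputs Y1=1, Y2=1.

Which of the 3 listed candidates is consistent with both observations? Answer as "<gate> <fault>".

M6 stuck-at-0

Evaluate each candidate on input in0=0, in1=1, in2=0, in3=0:
  M7 inverted output: M1=1, M2=0, M3=1, M4=0, M5=1, M6=1, M7=0 [inverted output], M8=0 → Y1=1, Y2=0 — eliminated
  M6 stuck-at-0: M1=1, M2=0, M3=1, M4=0, M5=1, M6=0 [stuck-at-0], M7=1, M8=1 → Y1=1, Y2=1 — matches
  M7 stuck-at-0: M1=1, M2=0, M3=1, M4=0, M5=1, M6=1, M7=0 [stuck-at-0], M8=0 → Y1=1, Y2=0 — eliminated
Only M6 stuck-at-0 reproduces the observed Y1=1, Y2=1.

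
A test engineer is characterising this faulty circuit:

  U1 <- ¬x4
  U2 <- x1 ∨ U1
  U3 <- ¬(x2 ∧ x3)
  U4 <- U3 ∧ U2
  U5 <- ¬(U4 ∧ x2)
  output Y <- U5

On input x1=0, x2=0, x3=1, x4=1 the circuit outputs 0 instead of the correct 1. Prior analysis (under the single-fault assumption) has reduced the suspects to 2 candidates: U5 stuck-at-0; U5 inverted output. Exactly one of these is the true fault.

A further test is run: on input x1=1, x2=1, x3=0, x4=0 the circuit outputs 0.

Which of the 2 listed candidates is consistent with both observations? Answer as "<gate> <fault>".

Evaluate each candidate on input x1=1, x2=1, x3=0, x4=0:
  U5 stuck-at-0: U1=1, U2=1, U3=1, U4=1, U5=0 [stuck-at-0] → 0 — matches
  U5 inverted output: U1=1, U2=1, U3=1, U4=1, U5=1 [inverted output] → 1 — eliminated
Only U5 stuck-at-0 reproduces the observed 0.

U5 stuck-at-0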